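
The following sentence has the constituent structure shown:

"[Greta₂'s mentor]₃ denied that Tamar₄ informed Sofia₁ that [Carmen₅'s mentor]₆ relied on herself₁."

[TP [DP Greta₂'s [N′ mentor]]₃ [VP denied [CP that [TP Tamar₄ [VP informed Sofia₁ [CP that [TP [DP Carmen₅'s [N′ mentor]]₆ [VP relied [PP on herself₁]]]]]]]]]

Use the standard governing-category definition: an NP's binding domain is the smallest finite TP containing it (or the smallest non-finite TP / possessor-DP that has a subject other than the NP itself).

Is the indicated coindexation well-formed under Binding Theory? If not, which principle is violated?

The two coindexed NPs are *Sofia₁* and *herself₁*.
*herself₁* is an anaphor. Principle A requires it to be bound within its binding domain — the embedded TP, whose subject is [Carmen₅'s mentor]₆.
Within that domain it is c-commanded by *[Carmen₅'s mentor]₆*, which does not share its index.
*Sofia₁* does c-command the anaphor, but from outside its binding domain.
The anaphor is unbound in its domain → Principle A violation.

Principle A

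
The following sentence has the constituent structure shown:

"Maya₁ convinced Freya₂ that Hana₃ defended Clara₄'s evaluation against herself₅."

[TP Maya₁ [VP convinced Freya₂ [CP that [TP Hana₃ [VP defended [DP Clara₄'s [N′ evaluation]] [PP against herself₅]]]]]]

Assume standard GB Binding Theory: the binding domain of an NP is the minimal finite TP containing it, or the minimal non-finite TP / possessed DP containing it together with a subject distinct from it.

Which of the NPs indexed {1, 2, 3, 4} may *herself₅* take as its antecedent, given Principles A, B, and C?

*herself* is an anaphor, so Principle A applies: it must be bound in its binding domain.
Binding domain of *herself₅*: the embedded TP, whose subject is Hana₃.
*Maya₁* c-commands the anaphor but is outside its binding domain → cannot satisfy Principle A.
*Freya₂* c-commands the anaphor but is outside its binding domain → cannot satisfy Principle A.
*Hana₃* c-commands the anaphor within its binding domain → licit binder.
*Clara₄* does not c-command the anaphor → cannot bind it.

{3}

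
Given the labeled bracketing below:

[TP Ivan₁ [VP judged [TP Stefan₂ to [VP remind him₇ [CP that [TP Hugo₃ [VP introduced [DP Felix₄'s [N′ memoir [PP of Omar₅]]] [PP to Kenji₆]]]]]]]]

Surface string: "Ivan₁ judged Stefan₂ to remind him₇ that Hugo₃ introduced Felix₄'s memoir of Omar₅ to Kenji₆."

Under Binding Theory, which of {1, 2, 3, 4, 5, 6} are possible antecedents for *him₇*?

{1}

*him* is a pronoun, so Principle B applies: it must be free in its binding domain.
Binding domain of *him₇*: the embedded TP, whose subject is Stefan₂.
*Ivan₁* c-commands the pronoun but from outside its binding domain, and is not c-commanded by it → coindexation permitted.
*Stefan₂* c-commands the pronoun within its binding domain → coindexation would violate Principle B.
*Hugo₃*: the pronoun c-commands this R-expression → coindexation would violate Principle C on *Hugo₃*.
*Felix₄*: the pronoun c-commands this R-expression → coindexation would violate Principle C on *Felix₄*.
*Omar₅*: the pronoun c-commands this R-expression → coindexation would violate Principle C on *Omar₅*.
*Kenji₆*: the pronoun c-commands this R-expression → coindexation would violate Principle C on *Kenji₆*.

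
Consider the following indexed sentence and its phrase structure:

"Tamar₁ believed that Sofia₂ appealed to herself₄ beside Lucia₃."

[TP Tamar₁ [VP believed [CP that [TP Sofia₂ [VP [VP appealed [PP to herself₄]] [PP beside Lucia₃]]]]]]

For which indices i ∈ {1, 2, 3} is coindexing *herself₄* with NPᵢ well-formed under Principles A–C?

{2}

*herself* is an anaphor, so Principle A applies: it must be bound in its binding domain.
Binding domain of *herself₄*: the embedded TP, whose subject is Sofia₂.
*Tamar₁* c-commands the anaphor but is outside its binding domain → cannot satisfy Principle A.
*Sofia₂* c-commands the anaphor within its binding domain → licit binder.
*Lucia₃* does not c-command the anaphor → cannot bind it.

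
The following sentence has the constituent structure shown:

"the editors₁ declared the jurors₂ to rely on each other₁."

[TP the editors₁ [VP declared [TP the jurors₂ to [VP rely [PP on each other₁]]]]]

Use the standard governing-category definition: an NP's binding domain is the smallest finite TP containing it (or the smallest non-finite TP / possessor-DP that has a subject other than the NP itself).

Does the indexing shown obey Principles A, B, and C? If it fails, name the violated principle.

Principle A

The two coindexed NPs are *the editors₁* and *each other₁*.
*each other₁* is an anaphor. Principle A requires it to be bound within its binding domain — the embedded TP, whose subject is the jurors₂.
Within that domain it is c-commanded by *the jurors₂*, which does not share its index.
*the editors₁* does c-command the anaphor, but from outside its binding domain.
The anaphor is unbound in its domain → Principle A violation.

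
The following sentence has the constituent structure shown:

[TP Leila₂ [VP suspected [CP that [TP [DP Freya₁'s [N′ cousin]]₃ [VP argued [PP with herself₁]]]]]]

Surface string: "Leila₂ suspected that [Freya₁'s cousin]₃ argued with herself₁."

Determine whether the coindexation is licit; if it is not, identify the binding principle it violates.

Principle A

The two coindexed NPs are *Freya₁* and *herself₁*.
*herself₁* is an anaphor. Principle A requires it to be bound within its binding domain — the embedded TP, whose subject is [Freya₁'s cousin]₃.
Within that domain it is c-commanded by *[Freya₁'s cousin]₃*, which does not share its index.
*Freya₁* does not c-command the anaphor at all.
The anaphor is unbound in its domain → Principle A violation.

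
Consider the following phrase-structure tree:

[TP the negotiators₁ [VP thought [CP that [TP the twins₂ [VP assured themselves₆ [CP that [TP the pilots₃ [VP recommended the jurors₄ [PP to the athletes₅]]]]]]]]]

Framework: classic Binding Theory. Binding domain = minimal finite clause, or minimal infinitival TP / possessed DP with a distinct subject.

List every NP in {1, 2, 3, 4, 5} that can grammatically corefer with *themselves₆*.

*themselves* is an anaphor, so Principle A applies: it must be bound in its binding domain.
Binding domain of *themselves₆*: the embedded TP, whose subject is the twins₂.
*the negotiators₁* c-commands the anaphor but is outside its binding domain → cannot satisfy Principle A.
*the twins₂* c-commands the anaphor within its binding domain → licit binder.
*the pilots₃* does not c-command the anaphor → cannot bind it.
*the jurors₄* does not c-command the anaphor → cannot bind it.
*the athletes₅* does not c-command the anaphor → cannot bind it.

{2}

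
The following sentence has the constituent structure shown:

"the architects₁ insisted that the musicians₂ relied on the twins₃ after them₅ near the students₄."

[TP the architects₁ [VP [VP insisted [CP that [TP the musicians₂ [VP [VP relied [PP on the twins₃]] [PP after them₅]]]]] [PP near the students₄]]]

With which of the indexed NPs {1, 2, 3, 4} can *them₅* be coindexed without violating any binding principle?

*them* is a pronoun, so Principle B applies: it must be free in its binding domain.
Binding domain of *them₅*: the embedded TP, whose subject is the musicians₂.
*the architects₁* c-commands the pronoun but from outside its binding domain, and is not c-commanded by it → coindexation permitted.
*the musicians₂* c-commands the pronoun within its binding domain → coindexation would violate Principle B.
*the twins₃* and the pronoun do not c-command one another → neither Principle B nor Principle C is at stake; coindexation permitted.
*the students₄* and the pronoun do not c-command one another → neither Principle B nor Principle C is at stake; coindexation permitted.

{1, 3, 4}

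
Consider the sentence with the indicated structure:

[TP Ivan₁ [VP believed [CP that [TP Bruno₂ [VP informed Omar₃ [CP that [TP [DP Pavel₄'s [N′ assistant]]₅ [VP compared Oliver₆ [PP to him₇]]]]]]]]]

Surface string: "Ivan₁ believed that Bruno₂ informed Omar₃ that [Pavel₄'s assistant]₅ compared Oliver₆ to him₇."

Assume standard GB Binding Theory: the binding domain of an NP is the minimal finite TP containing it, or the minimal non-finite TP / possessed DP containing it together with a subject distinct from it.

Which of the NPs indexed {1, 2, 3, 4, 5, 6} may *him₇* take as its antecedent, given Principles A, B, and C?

*him* is a pronoun, so Principle B applies: it must be free in its binding domain.
Binding domain of *him₇*: the embedded TP, whose subject is [Pavel₄'s assistant]₅.
*Ivan₁* c-commands the pronoun but from outside its binding domain, and is not c-commanded by it → coindexation permitted.
*Bruno₂* c-commands the pronoun but from outside its binding domain, and is not c-commanded by it → coindexation permitted.
*Omar₃* c-commands the pronoun but from outside its binding domain, and is not c-commanded by it → coindexation permitted.
*Pavel₄* and the pronoun do not c-command one another → neither Principle B nor Principle C is at stake; coindexation permitted.
*[Pavel₄'s assistant]₅* c-commands the pronoun within its binding domain → coindexation would violate Principle B.
*Oliver₆* c-commands the pronoun within its binding domain → coindexation would violate Principle B.

{1, 2, 3, 4}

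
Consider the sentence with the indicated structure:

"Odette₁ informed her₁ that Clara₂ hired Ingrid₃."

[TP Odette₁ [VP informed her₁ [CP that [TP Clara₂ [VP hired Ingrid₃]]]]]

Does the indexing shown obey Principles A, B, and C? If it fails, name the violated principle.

Principle B

The two coindexed NPs are *Odette₁* and *her₁*.
*her₁* is a pronoun. Its binding domain is the matrix TP, whose subject is Odette₁.
*Odette₁* c-commands it within that domain and carries the same index.
The pronoun is locally bound → Principle B violation.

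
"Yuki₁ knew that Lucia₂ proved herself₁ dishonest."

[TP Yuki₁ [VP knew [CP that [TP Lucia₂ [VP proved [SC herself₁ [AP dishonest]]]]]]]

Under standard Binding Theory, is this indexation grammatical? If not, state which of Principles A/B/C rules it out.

The two coindexed NPs are *Yuki₁* and *herself₁*.
*herself₁* is an anaphor. Principle A requires it to be bound within its binding domain — the embedded TP, whose subject is Lucia₂.
Within that domain it is c-commanded by *Lucia₂*, which does not share its index.
*Yuki₁* does c-command the anaphor, but from outside its binding domain.
The anaphor is unbound in its domain → Principle A violation.

Principle A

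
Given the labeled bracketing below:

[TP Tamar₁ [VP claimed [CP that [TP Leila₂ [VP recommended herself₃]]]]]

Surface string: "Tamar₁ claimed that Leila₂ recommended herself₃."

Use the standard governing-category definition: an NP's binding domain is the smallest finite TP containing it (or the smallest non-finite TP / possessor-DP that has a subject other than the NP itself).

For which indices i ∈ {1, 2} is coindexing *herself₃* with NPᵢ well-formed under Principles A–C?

{2}

*herself* is an anaphor, so Principle A applies: it must be bound in its binding domain.
Binding domain of *herself₃*: the embedded TP, whose subject is Leila₂.
*Tamar₁* c-commands the anaphor but is outside its binding domain → cannot satisfy Principle A.
*Leila₂* c-commands the anaphor within its binding domain → licit binder.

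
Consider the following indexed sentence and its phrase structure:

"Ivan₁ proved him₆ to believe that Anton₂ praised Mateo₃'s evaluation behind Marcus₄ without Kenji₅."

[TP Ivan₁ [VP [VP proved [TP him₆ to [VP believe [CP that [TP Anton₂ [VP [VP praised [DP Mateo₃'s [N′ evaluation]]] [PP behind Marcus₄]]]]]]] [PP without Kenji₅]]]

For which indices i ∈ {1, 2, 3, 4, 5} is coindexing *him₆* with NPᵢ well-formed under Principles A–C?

{5}

*him* is a pronoun, so Principle B applies: it must be free in its binding domain.
Binding domain of *him₆*: the matrix TP, whose subject is Ivan₁.
*Ivan₁* c-commands the pronoun within its binding domain → coindexation would violate Principle B.
*Anton₂*: the pronoun c-commands this R-expression → coindexation would violate Principle C on *Anton₂*.
*Mateo₃*: the pronoun c-commands this R-expression → coindexation would violate Principle C on *Mateo₃*.
*Marcus₄*: the pronoun c-commands this R-expression → coindexation would violate Principle C on *Marcus₄*.
*Kenji₅* and the pronoun do not c-command one another → neither Principle B nor Principle C is at stake; coindexation permitted.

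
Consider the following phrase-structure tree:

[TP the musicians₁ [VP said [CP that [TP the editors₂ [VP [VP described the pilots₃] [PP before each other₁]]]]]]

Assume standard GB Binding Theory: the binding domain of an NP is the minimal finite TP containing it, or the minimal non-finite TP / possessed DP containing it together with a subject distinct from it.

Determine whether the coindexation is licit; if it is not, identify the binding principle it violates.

The two coindexed NPs are *the musicians₁* and *each other₁*.
*each other₁* is an anaphor. Principle A requires it to be bound within its binding domain — the embedded TP, whose subject is the editors₂.
Within that domain it is c-commanded by *the editors₂*, which does not share its index.
*the musicians₁* does c-command the anaphor, but from outside its binding domain.
The anaphor is unbound in its domain → Principle A violation.

Principle A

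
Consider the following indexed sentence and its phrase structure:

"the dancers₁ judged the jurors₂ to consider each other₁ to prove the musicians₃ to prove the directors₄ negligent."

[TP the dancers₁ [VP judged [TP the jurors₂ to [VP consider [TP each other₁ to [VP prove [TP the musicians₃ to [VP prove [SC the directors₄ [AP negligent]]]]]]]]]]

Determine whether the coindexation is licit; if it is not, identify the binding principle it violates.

Principle A

The two coindexed NPs are *the dancers₁* and *each other₁*.
*each other₁* is an anaphor. Principle A requires it to be bound within its binding domain — the embedded TP, whose subject is the jurors₂.
Within that domain it is c-commanded by *the jurors₂*, which does not share its index.
*the dancers₁* does c-command the anaphor, but from outside its binding domain.
The anaphor is unbound in its domain → Principle A violation.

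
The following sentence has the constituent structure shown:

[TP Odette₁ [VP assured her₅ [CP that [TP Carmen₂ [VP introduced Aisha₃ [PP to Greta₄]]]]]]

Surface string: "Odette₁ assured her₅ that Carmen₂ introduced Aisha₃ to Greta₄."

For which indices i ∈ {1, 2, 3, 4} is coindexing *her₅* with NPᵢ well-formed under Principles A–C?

*her* is a pronoun, so Principle B applies: it must be free in its binding domain.
Binding domain of *her₅*: the matrix TP, whose subject is Odette₁.
*Odette₁* c-commands the pronoun within its binding domain → coindexation would violate Principle B.
*Carmen₂*: the pronoun c-commands this R-expression → coindexation would violate Principle C on *Carmen₂*.
*Aisha₃*: the pronoun c-commands this R-expression → coindexation would violate Principle C on *Aisha₃*.
*Greta₄*: the pronoun c-commands this R-expression → coindexation would violate Principle C on *Greta₄*.

none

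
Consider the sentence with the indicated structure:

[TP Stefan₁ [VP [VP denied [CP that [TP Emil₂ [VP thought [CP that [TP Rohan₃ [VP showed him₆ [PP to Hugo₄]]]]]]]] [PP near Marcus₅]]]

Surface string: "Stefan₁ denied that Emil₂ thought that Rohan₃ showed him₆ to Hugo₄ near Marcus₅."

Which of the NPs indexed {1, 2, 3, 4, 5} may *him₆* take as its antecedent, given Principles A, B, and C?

*him* is a pronoun, so Principle B applies: it must be free in its binding domain.
Binding domain of *him₆*: the embedded TP, whose subject is Rohan₃.
*Stefan₁* c-commands the pronoun but from outside its binding domain, and is not c-commanded by it → coindexation permitted.
*Emil₂* c-commands the pronoun but from outside its binding domain, and is not c-commanded by it → coindexation permitted.
*Rohan₃* c-commands the pronoun within its binding domain → coindexation would violate Principle B.
*Hugo₄*: the pronoun c-commands this R-expression → coindexation would violate Principle C on *Hugo₄*.
*Marcus₅* and the pronoun do not c-command one another → neither Principle B nor Principle C is at stake; coindexation permitted.

{1, 2, 5}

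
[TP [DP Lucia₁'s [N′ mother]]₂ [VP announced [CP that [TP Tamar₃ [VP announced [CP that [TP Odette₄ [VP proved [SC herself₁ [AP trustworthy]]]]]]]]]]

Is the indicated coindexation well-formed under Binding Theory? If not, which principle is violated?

Principle A

The two coindexed NPs are *Lucia₁* and *herself₁*.
*herself₁* is an anaphor. Principle A requires it to be bound within its binding domain — the embedded TP, whose subject is Odette₄.
Within that domain it is c-commanded by *Odette₄*, which does not share its index.
*Lucia₁* does not c-command the anaphor at all.
The anaphor is unbound in its domain → Principle A violation.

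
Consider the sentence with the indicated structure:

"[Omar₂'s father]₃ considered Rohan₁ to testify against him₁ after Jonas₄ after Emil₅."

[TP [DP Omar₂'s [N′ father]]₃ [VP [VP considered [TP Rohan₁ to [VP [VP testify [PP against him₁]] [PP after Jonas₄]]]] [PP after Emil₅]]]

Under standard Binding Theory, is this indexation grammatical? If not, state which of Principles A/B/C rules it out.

The two coindexed NPs are *Rohan₁* and *him₁*.
*him₁* is a pronoun. Its binding domain is the embedded TP, whose subject is Rohan₁.
*Rohan₁* c-commands it within that domain and carries the same index.
The pronoun is locally bound → Principle B violation.

Principle B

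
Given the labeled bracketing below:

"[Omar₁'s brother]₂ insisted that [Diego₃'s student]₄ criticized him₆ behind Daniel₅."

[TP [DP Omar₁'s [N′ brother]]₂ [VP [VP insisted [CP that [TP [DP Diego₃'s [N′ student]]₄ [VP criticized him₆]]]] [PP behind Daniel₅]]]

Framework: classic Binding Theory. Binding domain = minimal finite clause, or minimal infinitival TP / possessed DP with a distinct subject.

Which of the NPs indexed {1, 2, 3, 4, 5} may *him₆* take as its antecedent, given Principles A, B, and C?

{1, 2, 3, 5}

*him* is a pronoun, so Principle B applies: it must be free in its binding domain.
Binding domain of *him₆*: the embedded TP, whose subject is [Diego₃'s student]₄.
*Omar₁* and the pronoun do not c-command one another → neither Principle B nor Principle C is at stake; coindexation permitted.
*[Omar₁'s brother]₂* c-commands the pronoun but from outside its binding domain, and is not c-commanded by it → coindexation permitted.
*Diego₃* and the pronoun do not c-command one another → neither Principle B nor Principle C is at stake; coindexation permitted.
*[Diego₃'s student]₄* c-commands the pronoun within its binding domain → coindexation would violate Principle B.
*Daniel₅* and the pronoun do not c-command one another → neither Principle B nor Principle C is at stake; coindexation permitted.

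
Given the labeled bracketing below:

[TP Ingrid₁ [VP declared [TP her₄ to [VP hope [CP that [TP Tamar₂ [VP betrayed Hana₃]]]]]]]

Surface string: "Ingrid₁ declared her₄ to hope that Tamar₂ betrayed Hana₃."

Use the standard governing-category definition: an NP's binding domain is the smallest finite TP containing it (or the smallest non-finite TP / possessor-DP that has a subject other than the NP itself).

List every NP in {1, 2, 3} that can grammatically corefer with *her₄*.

*her* is a pronoun, so Principle B applies: it must be free in its binding domain.
Binding domain of *her₄*: the matrix TP, whose subject is Ingrid₁.
*Ingrid₁* c-commands the pronoun within its binding domain → coindexation would violate Principle B.
*Tamar₂*: the pronoun c-commands this R-expression → coindexation would violate Principle C on *Tamar₂*.
*Hana₃*: the pronoun c-commands this R-expression → coindexation would violate Principle C on *Hana₃*.

none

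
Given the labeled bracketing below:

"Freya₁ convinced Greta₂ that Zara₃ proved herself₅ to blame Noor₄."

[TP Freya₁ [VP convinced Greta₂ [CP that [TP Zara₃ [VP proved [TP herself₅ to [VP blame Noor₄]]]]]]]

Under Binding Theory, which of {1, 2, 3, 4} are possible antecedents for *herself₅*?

{3}

*herself* is an anaphor, so Principle A applies: it must be bound in its binding domain.
Binding domain of *herself₅*: the embedded TP, whose subject is Zara₃.
*Freya₁* c-commands the anaphor but is outside its binding domain → cannot satisfy Principle A.
*Greta₂* c-commands the anaphor but is outside its binding domain → cannot satisfy Principle A.
*Zara₃* c-commands the anaphor within its binding domain → licit binder.
*Noor₄* does not c-command the anaphor → cannot bind it.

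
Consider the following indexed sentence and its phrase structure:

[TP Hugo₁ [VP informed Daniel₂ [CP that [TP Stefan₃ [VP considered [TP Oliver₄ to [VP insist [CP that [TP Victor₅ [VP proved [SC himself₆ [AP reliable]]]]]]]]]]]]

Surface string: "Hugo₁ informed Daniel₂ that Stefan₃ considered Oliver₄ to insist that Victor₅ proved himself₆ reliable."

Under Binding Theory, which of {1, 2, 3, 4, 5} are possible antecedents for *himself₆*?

{5}

*himself* is an anaphor, so Principle A applies: it must be bound in its binding domain.
Binding domain of *himself₆*: the embedded TP, whose subject is Victor₅.
*Hugo₁* c-commands the anaphor but is outside its binding domain → cannot satisfy Principle A.
*Daniel₂* c-commands the anaphor but is outside its binding domain → cannot satisfy Principle A.
*Stefan₃* c-commands the anaphor but is outside its binding domain → cannot satisfy Principle A.
*Oliver₄* c-commands the anaphor but is outside its binding domain → cannot satisfy Principle A.
*Victor₅* c-commands the anaphor within its binding domain → licit binder.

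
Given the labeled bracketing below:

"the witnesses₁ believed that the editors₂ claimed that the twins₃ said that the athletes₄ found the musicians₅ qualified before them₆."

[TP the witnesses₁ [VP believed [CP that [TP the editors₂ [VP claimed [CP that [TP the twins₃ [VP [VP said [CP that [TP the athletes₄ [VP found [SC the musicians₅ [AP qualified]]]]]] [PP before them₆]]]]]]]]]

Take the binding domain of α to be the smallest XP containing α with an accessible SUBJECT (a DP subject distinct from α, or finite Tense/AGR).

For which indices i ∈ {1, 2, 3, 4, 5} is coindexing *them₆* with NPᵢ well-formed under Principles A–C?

{1, 2, 4, 5}

*them* is a pronoun, so Principle B applies: it must be free in its binding domain.
Binding domain of *them₆*: the embedded TP, whose subject is the twins₃.
*the witnesses₁* c-commands the pronoun but from outside its binding domain, and is not c-commanded by it → coindexation permitted.
*the editors₂* c-commands the pronoun but from outside its binding domain, and is not c-commanded by it → coindexation permitted.
*the twins₃* c-commands the pronoun within its binding domain → coindexation would violate Principle B.
*the athletes₄* and the pronoun do not c-command one another → neither Principle B nor Principle C is at stake; coindexation permitted.
*the musicians₅* and the pronoun do not c-command one another → neither Principle B nor Principle C is at stake; coindexation permitted.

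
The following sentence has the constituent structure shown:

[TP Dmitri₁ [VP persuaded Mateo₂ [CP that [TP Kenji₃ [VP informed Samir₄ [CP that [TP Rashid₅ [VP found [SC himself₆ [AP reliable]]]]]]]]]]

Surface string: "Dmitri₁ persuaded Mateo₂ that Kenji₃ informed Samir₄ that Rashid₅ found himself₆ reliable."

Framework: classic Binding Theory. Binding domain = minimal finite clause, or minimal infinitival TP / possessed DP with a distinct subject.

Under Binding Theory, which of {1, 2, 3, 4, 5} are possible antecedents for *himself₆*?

{5}

*himself* is an anaphor, so Principle A applies: it must be bound in its binding domain.
Binding domain of *himself₆*: the embedded TP, whose subject is Rashid₅.
*Dmitri₁* c-commands the anaphor but is outside its binding domain → cannot satisfy Principle A.
*Mateo₂* c-commands the anaphor but is outside its binding domain → cannot satisfy Principle A.
*Kenji₃* c-commands the anaphor but is outside its binding domain → cannot satisfy Principle A.
*Samir₄* c-commands the anaphor but is outside its binding domain → cannot satisfy Principle A.
*Rashid₅* c-commands the anaphor within its binding domain → licit binder.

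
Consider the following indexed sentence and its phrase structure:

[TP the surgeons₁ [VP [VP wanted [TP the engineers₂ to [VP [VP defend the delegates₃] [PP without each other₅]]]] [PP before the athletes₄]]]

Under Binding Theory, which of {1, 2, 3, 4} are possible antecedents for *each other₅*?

*each other* is an anaphor, so Principle A applies: it must be bound in its binding domain.
Binding domain of *each other₅*: the embedded TP, whose subject is the engineers₂.
*the surgeons₁* c-commands the anaphor but is outside its binding domain → cannot satisfy Principle A.
*the engineers₂* c-commands the anaphor within its binding domain → licit binder.
*the delegates₃* does not c-command the anaphor → cannot bind it.
*the athletes₄* does not c-command the anaphor → cannot bind it.

{2}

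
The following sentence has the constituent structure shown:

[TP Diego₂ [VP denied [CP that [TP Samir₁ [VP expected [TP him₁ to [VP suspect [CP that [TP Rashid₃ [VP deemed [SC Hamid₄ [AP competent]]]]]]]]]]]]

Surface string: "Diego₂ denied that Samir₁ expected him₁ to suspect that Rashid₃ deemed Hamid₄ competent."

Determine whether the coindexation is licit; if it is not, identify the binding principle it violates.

The two coindexed NPs are *Samir₁* and *him₁*.
*him₁* is a pronoun. Its binding domain is the embedded TP, whose subject is Samir₁.
*Samir₁* c-commands it within that domain and carries the same index.
The pronoun is locally bound → Principle B violation.

Principle B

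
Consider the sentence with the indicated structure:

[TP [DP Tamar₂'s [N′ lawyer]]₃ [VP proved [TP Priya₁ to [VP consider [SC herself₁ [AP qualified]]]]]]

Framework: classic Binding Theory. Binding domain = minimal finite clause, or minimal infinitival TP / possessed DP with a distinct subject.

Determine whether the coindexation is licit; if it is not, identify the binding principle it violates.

The two coindexed NPs are *Priya₁* and *herself₁*.
*herself₁* is an anaphor; its binding domain is the embedded TP, whose subject is Priya₁. *Priya₁* c-commands it within that domain and shares its index, so Principle A is satisfied.
*Priya₁* is an R-expression; *herself₁* does not c-command it, and no other NP shares its index, so Principle C is satisfied.
All principles are respected.

grammatical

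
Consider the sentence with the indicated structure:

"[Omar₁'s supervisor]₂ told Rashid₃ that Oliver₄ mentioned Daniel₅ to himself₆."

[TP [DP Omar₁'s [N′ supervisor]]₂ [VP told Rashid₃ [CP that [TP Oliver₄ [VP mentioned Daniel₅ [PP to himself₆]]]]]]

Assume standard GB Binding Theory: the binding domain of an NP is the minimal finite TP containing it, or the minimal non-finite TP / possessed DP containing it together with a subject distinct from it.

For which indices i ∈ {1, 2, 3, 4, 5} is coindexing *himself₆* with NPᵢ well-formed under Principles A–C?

{4, 5}

*himself* is an anaphor, so Principle A applies: it must be bound in its binding domain.
Binding domain of *himself₆*: the embedded TP, whose subject is Oliver₄.
*Omar₁* does not c-command the anaphor → cannot bind it.
*[Omar₁'s supervisor]₂* c-commands the anaphor but is outside its binding domain → cannot satisfy Principle A.
*Rashid₃* c-commands the anaphor but is outside its binding domain → cannot satisfy Principle A.
*Oliver₄* c-commands the anaphor within its binding domain → licit binder.
*Daniel₅* c-commands the anaphor within its binding domain → licit binder.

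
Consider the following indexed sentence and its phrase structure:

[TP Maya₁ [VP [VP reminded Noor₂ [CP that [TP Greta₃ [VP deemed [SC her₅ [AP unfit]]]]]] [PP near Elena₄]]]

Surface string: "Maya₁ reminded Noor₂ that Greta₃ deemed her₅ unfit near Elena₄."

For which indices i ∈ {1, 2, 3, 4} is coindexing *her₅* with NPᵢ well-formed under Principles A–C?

*her* is a pronoun, so Principle B applies: it must be free in its binding domain.
Binding domain of *her₅*: the embedded TP, whose subject is Greta₃.
*Maya₁* c-commands the pronoun but from outside its binding domain, and is not c-commanded by it → coindexation permitted.
*Noor₂* c-commands the pronoun but from outside its binding domain, and is not c-commanded by it → coindexation permitted.
*Greta₃* c-commands the pronoun within its binding domain → coindexation would violate Principle B.
*Elena₄* and the pronoun do not c-command one another → neither Principle B nor Principle C is at stake; coindexation permitted.

{1, 2, 4}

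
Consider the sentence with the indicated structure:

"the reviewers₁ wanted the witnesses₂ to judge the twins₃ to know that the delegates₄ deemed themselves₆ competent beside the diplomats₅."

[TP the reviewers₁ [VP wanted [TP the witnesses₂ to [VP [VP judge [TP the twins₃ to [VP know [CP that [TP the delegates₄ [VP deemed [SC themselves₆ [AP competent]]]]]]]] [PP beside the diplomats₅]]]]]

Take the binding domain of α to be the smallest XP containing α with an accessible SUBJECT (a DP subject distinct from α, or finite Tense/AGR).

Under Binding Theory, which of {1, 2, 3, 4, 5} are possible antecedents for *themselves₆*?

*themselves* is an anaphor, so Principle A applies: it must be bound in its binding domain.
Binding domain of *themselves₆*: the embedded TP, whose subject is the delegates₄.
*the reviewers₁* c-commands the anaphor but is outside its binding domain → cannot satisfy Principle A.
*the witnesses₂* c-commands the anaphor but is outside its binding domain → cannot satisfy Principle A.
*the twins₃* c-commands the anaphor but is outside its binding domain → cannot satisfy Principle A.
*the delegates₄* c-commands the anaphor within its binding domain → licit binder.
*the diplomats₅* does not c-command the anaphor → cannot bind it.

{4}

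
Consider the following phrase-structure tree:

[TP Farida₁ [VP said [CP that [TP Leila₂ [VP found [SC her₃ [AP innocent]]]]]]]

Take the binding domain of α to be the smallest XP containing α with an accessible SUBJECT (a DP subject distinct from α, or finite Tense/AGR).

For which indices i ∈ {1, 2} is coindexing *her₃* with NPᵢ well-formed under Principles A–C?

*her* is a pronoun, so Principle B applies: it must be free in its binding domain.
Binding domain of *her₃*: the embedded TP, whose subject is Leila₂.
*Farida₁* c-commands the pronoun but from outside its binding domain, and is not c-commanded by it → coindexation permitted.
*Leila₂* c-commands the pronoun within its binding domain → coindexation would violate Principle B.

{1}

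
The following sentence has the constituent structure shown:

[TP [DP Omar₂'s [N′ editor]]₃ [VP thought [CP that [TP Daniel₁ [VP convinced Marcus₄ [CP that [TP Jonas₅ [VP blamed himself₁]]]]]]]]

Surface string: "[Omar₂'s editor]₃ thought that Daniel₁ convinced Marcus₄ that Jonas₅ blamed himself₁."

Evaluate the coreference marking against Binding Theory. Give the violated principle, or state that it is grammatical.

The two coindexed NPs are *Daniel₁* and *himself₁*.
*himself₁* is an anaphor. Principle A requires it to be bound within its binding domain — the embedded TP, whose subject is Jonas₅.
Within that domain it is c-commanded by *Jonas₅*, which does not share its index.
*Daniel₁* does c-command the anaphor, but from outside its binding domain.
The anaphor is unbound in its domain → Principle A violation.

Principle A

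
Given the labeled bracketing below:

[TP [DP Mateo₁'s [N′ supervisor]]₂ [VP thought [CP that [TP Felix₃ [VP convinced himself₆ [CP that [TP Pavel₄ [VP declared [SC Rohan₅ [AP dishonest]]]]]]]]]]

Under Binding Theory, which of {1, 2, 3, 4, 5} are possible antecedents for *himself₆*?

*himself* is an anaphor, so Principle A applies: it must be bound in its binding domain.
Binding domain of *himself₆*: the embedded TP, whose subject is Felix₃.
*Mateo₁* does not c-command the anaphor → cannot bind it.
*[Mateo₁'s supervisor]₂* c-commands the anaphor but is outside its binding domain → cannot satisfy Principle A.
*Felix₃* c-commands the anaphor within its binding domain → licit binder.
*Pavel₄* does not c-command the anaphor → cannot bind it.
*Rohan₅* does not c-command the anaphor → cannot bind it.

{3}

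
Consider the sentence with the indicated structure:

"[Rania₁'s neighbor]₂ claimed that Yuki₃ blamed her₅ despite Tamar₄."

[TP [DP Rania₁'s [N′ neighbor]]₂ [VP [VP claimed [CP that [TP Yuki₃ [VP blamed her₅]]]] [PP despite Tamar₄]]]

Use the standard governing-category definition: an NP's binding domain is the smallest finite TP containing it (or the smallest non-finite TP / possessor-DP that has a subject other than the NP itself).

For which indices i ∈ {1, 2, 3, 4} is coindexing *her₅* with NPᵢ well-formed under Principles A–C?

{1, 2, 4}

*her* is a pronoun, so Principle B applies: it must be free in its binding domain.
Binding domain of *her₅*: the embedded TP, whose subject is Yuki₃.
*Rania₁* and the pronoun do not c-command one another → neither Principle B nor Principle C is at stake; coindexation permitted.
*[Rania₁'s neighbor]₂* c-commands the pronoun but from outside its binding domain, and is not c-commanded by it → coindexation permitted.
*Yuki₃* c-commands the pronoun within its binding domain → coindexation would violate Principle B.
*Tamar₄* and the pronoun do not c-command one another → neither Principle B nor Principle C is at stake; coindexation permitted.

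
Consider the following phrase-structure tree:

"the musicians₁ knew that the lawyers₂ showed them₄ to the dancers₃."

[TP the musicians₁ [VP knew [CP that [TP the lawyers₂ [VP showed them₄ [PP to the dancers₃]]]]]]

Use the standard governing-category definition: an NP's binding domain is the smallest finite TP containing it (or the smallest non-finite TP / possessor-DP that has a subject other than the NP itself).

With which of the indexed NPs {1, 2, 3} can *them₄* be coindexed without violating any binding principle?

{1}

*them* is a pronoun, so Principle B applies: it must be free in its binding domain.
Binding domain of *them₄*: the embedded TP, whose subject is the lawyers₂.
*the musicians₁* c-commands the pronoun but from outside its binding domain, and is not c-commanded by it → coindexation permitted.
*the lawyers₂* c-commands the pronoun within its binding domain → coindexation would violate Principle B.
*the dancers₃*: the pronoun c-commands this R-expression → coindexation would violate Principle C on *the dancers₃*.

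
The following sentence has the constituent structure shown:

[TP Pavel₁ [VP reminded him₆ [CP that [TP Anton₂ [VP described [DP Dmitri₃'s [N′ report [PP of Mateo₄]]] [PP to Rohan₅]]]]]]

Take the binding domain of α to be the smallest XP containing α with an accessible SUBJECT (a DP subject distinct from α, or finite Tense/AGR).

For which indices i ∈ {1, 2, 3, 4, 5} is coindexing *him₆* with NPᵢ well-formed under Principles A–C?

*him* is a pronoun, so Principle B applies: it must be free in its binding domain.
Binding domain of *him₆*: the matrix TP, whose subject is Pavel₁.
*Pavel₁* c-commands the pronoun within its binding domain → coindexation would violate Principle B.
*Anton₂*: the pronoun c-commands this R-expression → coindexation would violate Principle C on *Anton₂*.
*Dmitri₃*: the pronoun c-commands this R-expression → coindexation would violate Principle C on *Dmitri₃*.
*Mateo₄*: the pronoun c-commands this R-expression → coindexation would violate Principle C on *Mateo₄*.
*Rohan₅*: the pronoun c-commands this R-expression → coindexation would violate Principle C on *Rohan₅*.

none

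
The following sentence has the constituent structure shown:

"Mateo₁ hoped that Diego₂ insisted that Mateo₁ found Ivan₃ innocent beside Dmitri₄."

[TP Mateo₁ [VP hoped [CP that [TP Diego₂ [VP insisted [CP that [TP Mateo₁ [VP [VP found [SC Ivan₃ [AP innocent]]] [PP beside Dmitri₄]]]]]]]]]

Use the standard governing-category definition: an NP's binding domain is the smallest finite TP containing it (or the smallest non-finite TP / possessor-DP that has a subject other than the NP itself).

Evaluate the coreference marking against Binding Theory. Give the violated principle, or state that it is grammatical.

Principle C

The two coindexed NPs are *Mateo₁* (the higher occurrence) and *Mateo₁* (the lower occurrence).
*Mateo₁* (the lower occurrence) is an R-expression. Principle C requires it to be free everywhere.
*Mateo₁* (the higher occurrence) c-commands it and carries the same index.
The R-expression is bound → Principle C violation.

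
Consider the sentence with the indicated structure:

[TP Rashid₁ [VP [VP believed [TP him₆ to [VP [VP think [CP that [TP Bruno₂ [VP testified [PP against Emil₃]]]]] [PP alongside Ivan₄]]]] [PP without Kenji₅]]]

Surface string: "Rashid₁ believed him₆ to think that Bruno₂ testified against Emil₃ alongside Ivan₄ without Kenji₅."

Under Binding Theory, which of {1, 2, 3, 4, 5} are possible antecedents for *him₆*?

{5}

*him* is a pronoun, so Principle B applies: it must be free in its binding domain.
Binding domain of *him₆*: the matrix TP, whose subject is Rashid₁.
*Rashid₁* c-commands the pronoun within its binding domain → coindexation would violate Principle B.
*Bruno₂*: the pronoun c-commands this R-expression → coindexation would violate Principle C on *Bruno₂*.
*Emil₃*: the pronoun c-commands this R-expression → coindexation would violate Principle C on *Emil₃*.
*Ivan₄*: the pronoun c-commands this R-expression → coindexation would violate Principle C on *Ivan₄*.
*Kenji₅* and the pronoun do not c-command one another → neither Principle B nor Principle C is at stake; coindexation permitted.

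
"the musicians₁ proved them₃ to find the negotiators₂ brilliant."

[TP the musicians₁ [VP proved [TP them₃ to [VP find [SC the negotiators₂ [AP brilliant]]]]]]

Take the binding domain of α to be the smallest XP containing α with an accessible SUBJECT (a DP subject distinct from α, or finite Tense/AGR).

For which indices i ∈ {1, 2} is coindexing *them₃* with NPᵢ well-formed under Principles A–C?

*them* is a pronoun, so Principle B applies: it must be free in its binding domain.
Binding domain of *them₃*: the matrix TP, whose subject is the musicians₁.
*the musicians₁* c-commands the pronoun within its binding domain → coindexation would violate Principle B.
*the negotiators₂*: the pronoun c-commands this R-expression → coindexation would violate Principle C on *the negotiators₂*.

none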